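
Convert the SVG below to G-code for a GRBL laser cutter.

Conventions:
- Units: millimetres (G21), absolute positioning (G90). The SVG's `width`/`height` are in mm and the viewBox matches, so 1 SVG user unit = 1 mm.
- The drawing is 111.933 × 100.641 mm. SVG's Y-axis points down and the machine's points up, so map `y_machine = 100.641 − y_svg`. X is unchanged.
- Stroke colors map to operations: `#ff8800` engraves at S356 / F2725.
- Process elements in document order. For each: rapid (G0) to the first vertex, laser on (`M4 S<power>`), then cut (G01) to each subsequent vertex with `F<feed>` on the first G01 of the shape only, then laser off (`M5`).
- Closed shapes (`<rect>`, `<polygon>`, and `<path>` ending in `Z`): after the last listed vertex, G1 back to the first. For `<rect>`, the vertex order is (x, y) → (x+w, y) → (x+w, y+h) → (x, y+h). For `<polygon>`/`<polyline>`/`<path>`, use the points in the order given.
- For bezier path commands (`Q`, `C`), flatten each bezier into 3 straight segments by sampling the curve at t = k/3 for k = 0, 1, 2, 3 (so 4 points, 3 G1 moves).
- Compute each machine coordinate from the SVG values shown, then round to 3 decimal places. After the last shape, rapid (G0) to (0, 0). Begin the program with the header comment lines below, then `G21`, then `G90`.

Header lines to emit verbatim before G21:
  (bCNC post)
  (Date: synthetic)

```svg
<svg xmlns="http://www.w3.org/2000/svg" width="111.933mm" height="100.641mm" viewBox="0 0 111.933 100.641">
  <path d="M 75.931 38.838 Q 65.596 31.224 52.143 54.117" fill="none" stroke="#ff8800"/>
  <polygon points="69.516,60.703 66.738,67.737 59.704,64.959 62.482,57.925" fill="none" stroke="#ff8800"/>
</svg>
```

viewBox `0 0 111.933 100.641` with mm width/height → 1 unit = 1 mm. Flip: y_m = 100.641 − y_svg.

**Shape 1** — `<path>` quadratic bezier, stroke `#ff8800` → engrave (S356, F2725). Control points (SVG): P0=(75.931,38.838), P1=(65.596,31.224), P2=(52.143,54.117); sampled at t=k/3. Machine vertices: (75.931,61.803) → (68.695,63.489) → (60.765,58.396) → (52.143,46.524). Open path.

**Shape 2** — `<polygon>` regular polygon, stroke `#ff8800` → engrave (S356, F2725). Machine vertices: (69.516,39.938) → (66.738,32.904) → (59.704,35.682) → (62.482,42.716) → (69.516,39.938). Closed: final G1 returns to the first vertex.

(bCNC post)
(Date: synthetic)
G21
G90
G0 X75.931 Y61.803
M4 S356
G01 X68.695 Y63.489 F2725
G01 X60.765 Y58.396
G01 X52.143 Y46.524
M5
G0 X69.516 Y39.938
M4 S356
G01 X66.738 Y32.904 F2725
G01 X59.704 Y35.682
G01 X62.482 Y42.716
G01 X69.516 Y39.938
M5
G0 X0.000 Y0.000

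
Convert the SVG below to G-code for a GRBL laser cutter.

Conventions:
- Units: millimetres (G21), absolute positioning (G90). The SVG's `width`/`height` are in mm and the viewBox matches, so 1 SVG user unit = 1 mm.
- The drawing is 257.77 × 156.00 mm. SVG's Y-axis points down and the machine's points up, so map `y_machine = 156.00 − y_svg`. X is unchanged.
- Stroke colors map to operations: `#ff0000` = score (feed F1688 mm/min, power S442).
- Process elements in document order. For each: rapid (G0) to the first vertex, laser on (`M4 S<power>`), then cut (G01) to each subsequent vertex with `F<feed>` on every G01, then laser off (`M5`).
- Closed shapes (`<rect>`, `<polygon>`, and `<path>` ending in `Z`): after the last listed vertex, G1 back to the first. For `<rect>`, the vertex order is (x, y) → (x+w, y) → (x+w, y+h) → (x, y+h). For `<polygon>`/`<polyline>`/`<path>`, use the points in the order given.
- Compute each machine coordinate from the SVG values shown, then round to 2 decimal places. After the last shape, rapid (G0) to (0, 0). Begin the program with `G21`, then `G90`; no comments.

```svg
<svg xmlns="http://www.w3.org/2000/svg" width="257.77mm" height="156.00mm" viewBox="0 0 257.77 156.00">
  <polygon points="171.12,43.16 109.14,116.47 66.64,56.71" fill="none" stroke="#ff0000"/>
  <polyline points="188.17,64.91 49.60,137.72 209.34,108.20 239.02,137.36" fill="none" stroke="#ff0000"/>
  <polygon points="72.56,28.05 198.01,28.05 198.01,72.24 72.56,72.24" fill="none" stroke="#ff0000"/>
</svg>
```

G21
G90
G0 X171.12 Y112.84
M4 S442
G01 X109.14 Y39.53 F1688
G01 X66.64 Y99.29 F1688
G01 X171.12 Y112.84 F1688
M5
G0 X188.17 Y91.09
M4 S442
G01 X49.60 Y18.28 F1688
G01 X209.34 Y47.80 F1688
G01 X239.02 Y18.64 F1688
M5
G0 X72.56 Y127.95
M4 S442
G01 X198.01 Y127.95 F1688
G01 X198.01 Y83.76 F1688
G01 X72.56 Y83.76 F1688
G01 X72.56 Y127.95 F1688
M5
G0 X0.00 Y0.00

viewBox `0 0 257.77 156.00` with mm width/height → 1 unit = 1 mm. Flip: y_m = 156.00 − y_svg.

**Shape 1** — `<polygon>` closed polygon, stroke `#ff0000` → score (S442, F1688). Machine vertices: (171.12,112.84) → (109.14,39.53) → (66.64,99.29) → (171.12,112.84). Closed: final G1 returns to the first vertex.

**Shape 2** — `<polyline>` open polyline, stroke `#ff0000` → score (S442, F1688). Machine vertices: (188.17,91.09) → (49.60,18.28) → (209.34,47.80) → (239.02,18.64). Open path.

**Shape 3** — `<polygon>` rectangle, stroke `#ff0000` → score (S442, F1688). Machine vertices: (72.56,127.95) → (198.01,127.95) → (198.01,83.76) → (72.56,83.76) → (72.56,127.95). Closed: final G1 returns to the first vertex.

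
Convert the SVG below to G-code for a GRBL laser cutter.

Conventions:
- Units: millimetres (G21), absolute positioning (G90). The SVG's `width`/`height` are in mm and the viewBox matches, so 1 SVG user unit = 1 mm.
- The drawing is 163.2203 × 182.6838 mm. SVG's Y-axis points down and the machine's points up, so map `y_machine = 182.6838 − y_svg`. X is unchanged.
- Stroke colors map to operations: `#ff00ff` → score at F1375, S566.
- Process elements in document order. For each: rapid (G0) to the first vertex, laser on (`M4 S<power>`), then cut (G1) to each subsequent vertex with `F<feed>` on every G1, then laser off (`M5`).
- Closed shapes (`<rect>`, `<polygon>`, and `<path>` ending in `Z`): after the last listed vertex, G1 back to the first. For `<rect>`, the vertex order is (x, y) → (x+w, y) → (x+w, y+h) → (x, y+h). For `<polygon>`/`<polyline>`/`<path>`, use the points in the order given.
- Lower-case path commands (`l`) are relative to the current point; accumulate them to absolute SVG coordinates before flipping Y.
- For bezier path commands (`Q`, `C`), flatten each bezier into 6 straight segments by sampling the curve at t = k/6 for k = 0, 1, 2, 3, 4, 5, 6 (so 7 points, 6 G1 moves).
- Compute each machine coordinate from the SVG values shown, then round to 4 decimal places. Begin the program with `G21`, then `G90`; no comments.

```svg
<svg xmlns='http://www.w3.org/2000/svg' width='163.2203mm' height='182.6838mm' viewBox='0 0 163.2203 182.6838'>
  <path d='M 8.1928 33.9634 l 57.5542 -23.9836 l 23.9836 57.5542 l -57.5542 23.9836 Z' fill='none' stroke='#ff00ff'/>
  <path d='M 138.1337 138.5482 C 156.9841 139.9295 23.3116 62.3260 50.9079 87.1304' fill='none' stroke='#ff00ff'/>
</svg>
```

G21
G90
G0 X8.1928 Y148.7204
M4 S566
G1 X65.7470 Y172.7040 F1375
G1 X89.7306 Y115.1498 F1375
G1 X32.1764 Y91.1662 F1375
G1 X8.1928 Y148.7204 F1375
M5
G0 X138.1337 Y44.1356
M4 S566
G1 X136.3014 Y49.1872 F1375
G1 X117.7650 Y62.3643 F1375
G1 X91.2411 Y78.6282 F1375
G1 X65.4460 Y92.9401 F1375
G1 X49.0961 Y100.2614 F1375
G1 X50.9079 Y95.5534 F1375
M5

viewBox `0 0 163.2203 182.6838` with mm width/height → 1 unit = 1 mm. Flip: y_m = 182.6838 − y_svg.

**Shape 1** — `<path>` regular polygon, stroke `#ff00ff` → score (S566, F1375). Machine vertices: (8.1928,148.7204) → (65.7470,172.7040) → (89.7306,115.1498) → (32.1764,91.1662) → (8.1928,148.7204). Closed: final G1 returns to the first vertex.

**Shape 2** — `<path>` cubic bezier, stroke `#ff00ff` → score (S566, F1375). Control points (SVG): P0=(138.1337,138.5482), P1=(156.9841,139.9295), P2=(23.3116,62.3260), P3=(50.9079,87.1304); sampled at t=k/6. Machine vertices: (138.1337,44.1356) → (136.3014,49.1872) → (117.7650,62.3643) → (91.2411,78.6282) → (65.4460,92.9401) → (49.0961,100.2614) → (50.9079,95.5534). Open path.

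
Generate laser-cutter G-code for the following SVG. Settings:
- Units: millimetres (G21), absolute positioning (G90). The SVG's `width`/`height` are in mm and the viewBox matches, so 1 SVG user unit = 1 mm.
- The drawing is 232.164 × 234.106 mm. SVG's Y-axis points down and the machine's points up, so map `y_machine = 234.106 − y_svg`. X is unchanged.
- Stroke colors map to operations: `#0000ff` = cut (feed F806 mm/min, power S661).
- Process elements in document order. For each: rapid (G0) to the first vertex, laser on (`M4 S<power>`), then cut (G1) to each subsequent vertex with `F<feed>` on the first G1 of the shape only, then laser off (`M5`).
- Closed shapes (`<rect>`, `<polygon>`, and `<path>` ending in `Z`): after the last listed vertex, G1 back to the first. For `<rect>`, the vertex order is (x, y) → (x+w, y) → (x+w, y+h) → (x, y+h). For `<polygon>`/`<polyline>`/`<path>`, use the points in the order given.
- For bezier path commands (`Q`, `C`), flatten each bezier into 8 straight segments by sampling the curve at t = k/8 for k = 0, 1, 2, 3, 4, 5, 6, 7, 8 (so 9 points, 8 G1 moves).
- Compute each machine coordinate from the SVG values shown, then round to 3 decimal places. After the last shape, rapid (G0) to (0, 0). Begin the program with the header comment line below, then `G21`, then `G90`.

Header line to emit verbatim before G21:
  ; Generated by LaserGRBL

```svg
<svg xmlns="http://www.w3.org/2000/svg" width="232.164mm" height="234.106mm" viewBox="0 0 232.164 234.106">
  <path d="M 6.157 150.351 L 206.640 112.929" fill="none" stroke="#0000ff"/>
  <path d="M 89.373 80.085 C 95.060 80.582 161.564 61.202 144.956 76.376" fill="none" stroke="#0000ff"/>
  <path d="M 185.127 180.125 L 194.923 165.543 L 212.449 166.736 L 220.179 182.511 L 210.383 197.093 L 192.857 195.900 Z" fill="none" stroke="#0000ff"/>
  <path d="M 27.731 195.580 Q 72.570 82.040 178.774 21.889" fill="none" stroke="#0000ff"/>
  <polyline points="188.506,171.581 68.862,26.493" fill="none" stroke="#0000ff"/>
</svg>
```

; Generated by LaserGRBL
G21
G90
G0 X6.157 Y83.755
M4 S661
G1 X206.640 Y121.177 F806
M5
G0 X89.373 Y154.021
M4 S661
G1 X94.075 Y154.660 F806
G1 X102.793 Y156.525
G1 X113.838 Y158.977
G1 X125.525 Y161.379
G1 X136.167 Y163.094
G1 X144.077 Y163.482
G1 X147.569 Y161.907
G1 X144.956 Y157.730
M5
G0 X185.127 Y53.981
M4 S661
G1 X194.923 Y68.563 F806
G1 X212.449 Y67.370
G1 X220.179 Y51.595
G1 X210.383 Y37.013
G1 X192.857 Y38.206
G1 X185.127 Y53.981
M5
G0 X27.731 Y38.526
M4 S661
G1 X39.900 Y66.077 F806
G1 X53.986 Y91.959
G1 X69.990 Y116.173
G1 X87.911 Y138.719
G1 X107.750 Y159.596
G1 X129.507 Y178.805
G1 X153.182 Y196.345
G1 X178.774 Y212.217
M5
G0 X188.506 Y62.525
M4 S661
G1 X68.862 Y207.613 F806
M5
G0 X0.000 Y0.000

1 u = 1 mm; y_m = 234.106 − y.

[1] `<path>` line segment, #0000ff→cut S661 F806: (6.157,83.755) → (206.640,121.177)

[2] `<path>` cubic bezier, #0000ff→cut S661 F806: (89.373,154.021) → (94.075,154.660) → (102.793,156.525) → (113.838,158.977) → (125.525,161.379) → (136.167,163.094) → (144.077,163.482) → (147.569,161.907) → (144.956,157.730)

[3] `<path>` regular polygon, #0000ff→cut S661 F806: (185.127,53.981) → (194.923,68.563) → (212.449,67.370) → (220.179,51.595) → (210.383,37.013) → (192.857,38.206) → (185.127,53.981) (closed)

[4] `<path>` quadratic bezier, #0000ff→cut S661 F806: (27.731,38.526) → (39.900,66.077) → (53.986,91.959) → (69.990,116.173) → (87.911,138.719) → (107.750,159.596) → (129.507,178.805) → (153.182,196.345) → (178.774,212.217)

[5] `<polyline>` line segment, #0000ff→cut S661 F806: (188.506,62.525) → (68.862,207.613)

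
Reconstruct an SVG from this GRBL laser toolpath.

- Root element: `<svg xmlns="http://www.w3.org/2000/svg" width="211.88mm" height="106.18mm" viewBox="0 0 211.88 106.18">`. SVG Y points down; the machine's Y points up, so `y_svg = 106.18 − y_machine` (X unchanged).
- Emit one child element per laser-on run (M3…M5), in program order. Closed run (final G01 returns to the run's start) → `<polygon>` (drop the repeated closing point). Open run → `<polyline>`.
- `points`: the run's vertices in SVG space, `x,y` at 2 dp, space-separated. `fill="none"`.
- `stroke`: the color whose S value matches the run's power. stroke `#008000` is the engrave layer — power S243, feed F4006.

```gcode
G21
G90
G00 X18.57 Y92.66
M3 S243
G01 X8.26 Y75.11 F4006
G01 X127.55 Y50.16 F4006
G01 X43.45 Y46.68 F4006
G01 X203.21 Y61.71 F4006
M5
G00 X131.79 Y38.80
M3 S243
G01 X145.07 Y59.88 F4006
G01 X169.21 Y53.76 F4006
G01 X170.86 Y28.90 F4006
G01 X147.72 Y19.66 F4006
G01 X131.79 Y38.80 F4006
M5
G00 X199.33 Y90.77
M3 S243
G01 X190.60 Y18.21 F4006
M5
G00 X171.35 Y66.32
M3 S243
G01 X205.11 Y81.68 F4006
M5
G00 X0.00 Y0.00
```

<svg xmlns="http://www.w3.org/2000/svg" width="211.88mm" height="106.18mm" viewBox="0 0 211.88 106.18">
  <polyline points="18.57,13.52 8.26,31.07 127.55,56.02 43.45,59.50 203.21,44.47" fill="none" stroke="#008000"/>
  <polygon points="131.79,67.38 145.07,46.30 169.21,52.42 170.86,77.28 147.72,86.52" fill="none" stroke="#008000"/>
  <polyline points="199.33,15.41 190.60,87.97" fill="none" stroke="#008000"/>
  <polyline points="171.35,39.86 205.11,24.50" fill="none" stroke="#008000"/>
</svg>

Each laser-on run becomes one SVG element. Flip Y back into SVG space with y_svg = 106.18 − y_machine. Every run uses S243, so all elements get stroke `#008000` (engrave).

Run 1: The run is open, so emit a `<polyline>` with points (Y-flipped): 18.57,13.52 8.26,31.07 127.55,56.02 43.45,59.50 203.21,44.47.

Run 2: The run returns to its start, so emit a `<polygon>` with points (Y-flipped): 131.79,67.38 145.07,46.30 169.21,52.42 170.86,77.28 147.72,86.52.

Run 3: The run is open, so emit a `<polyline>` with points (Y-flipped): 199.33,15.41 190.60,87.97.

Run 4: The run is open, so emit a `<polyline>` with points (Y-flipped): 171.35,39.86 205.11,24.50.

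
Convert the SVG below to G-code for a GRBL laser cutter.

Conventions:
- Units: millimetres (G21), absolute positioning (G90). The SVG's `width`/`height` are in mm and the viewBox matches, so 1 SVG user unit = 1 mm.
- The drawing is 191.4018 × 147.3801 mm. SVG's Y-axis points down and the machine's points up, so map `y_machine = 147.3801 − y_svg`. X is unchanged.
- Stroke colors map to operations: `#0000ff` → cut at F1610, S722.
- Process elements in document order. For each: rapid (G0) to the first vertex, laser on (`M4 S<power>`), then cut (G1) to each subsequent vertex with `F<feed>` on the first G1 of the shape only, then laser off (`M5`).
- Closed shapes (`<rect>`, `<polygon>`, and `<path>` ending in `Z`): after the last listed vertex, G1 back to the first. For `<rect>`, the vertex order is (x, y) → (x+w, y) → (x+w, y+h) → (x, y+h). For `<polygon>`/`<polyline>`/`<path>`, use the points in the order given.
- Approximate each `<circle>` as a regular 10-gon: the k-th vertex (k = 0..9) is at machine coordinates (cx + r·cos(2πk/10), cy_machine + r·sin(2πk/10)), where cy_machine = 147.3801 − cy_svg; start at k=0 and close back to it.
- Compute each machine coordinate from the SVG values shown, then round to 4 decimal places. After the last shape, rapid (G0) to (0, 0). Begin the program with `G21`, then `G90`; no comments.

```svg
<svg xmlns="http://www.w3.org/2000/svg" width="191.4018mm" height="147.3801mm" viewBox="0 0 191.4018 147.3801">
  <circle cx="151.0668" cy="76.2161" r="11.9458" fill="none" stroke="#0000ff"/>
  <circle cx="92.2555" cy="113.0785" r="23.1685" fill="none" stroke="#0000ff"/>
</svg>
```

G21
G90
G0 X163.0126 Y71.1640
M4 S722
G1 X160.7312 Y78.1856 F1610
G1 X154.7583 Y82.5251
G1 X147.3753 Y82.5251
G1 X141.4024 Y78.1856
G1 X139.1210 Y71.1640
G1 X141.4024 Y64.1424
G1 X147.3753 Y59.8029
G1 X154.7583 Y59.8029
G1 X160.7312 Y64.1424
G1 X163.0126 Y71.1640
M5
G0 X115.4240 Y34.3016
M4 S722
G1 X110.9992 Y47.9197 F1610
G1 X99.4150 Y56.3362
G1 X85.0960 Y56.3362
G1 X73.5118 Y47.9197
G1 X69.0870 Y34.3016
G1 X73.5118 Y20.6835
G1 X85.0960 Y12.2670
G1 X99.4150 Y12.2670
G1 X110.9992 Y20.6835
G1 X115.4240 Y34.3016
M5
G0 X0.0000 Y0.0000

1 u = 1 mm; y_m = 147.3801 − y.

[1] `<circle>` circle, #0000ff→cut S722 F1610: (163.0126,71.1640) → (160.7312,78.1856) → (154.7583,82.5251) → (147.3753,82.5251) → (141.4024,78.1856) → (139.1210,71.1640) → (141.4024,64.1424) → (147.3753,59.8029) → (154.7583,59.8029) → (160.7312,64.1424) → (163.0126,71.1640) (closed)

[2] `<circle>` circle, #0000ff→cut S722 F1610: (115.4240,34.3016) → (110.9992,47.9197) → (99.4150,56.3362) → (85.0960,56.3362) → (73.5118,47.9197) → (69.0870,34.3016) → (73.5118,20.6835) → (85.0960,12.2670) → (99.4150,12.2670) → (110.9992,20.6835) → (115.4240,34.3016) (closed)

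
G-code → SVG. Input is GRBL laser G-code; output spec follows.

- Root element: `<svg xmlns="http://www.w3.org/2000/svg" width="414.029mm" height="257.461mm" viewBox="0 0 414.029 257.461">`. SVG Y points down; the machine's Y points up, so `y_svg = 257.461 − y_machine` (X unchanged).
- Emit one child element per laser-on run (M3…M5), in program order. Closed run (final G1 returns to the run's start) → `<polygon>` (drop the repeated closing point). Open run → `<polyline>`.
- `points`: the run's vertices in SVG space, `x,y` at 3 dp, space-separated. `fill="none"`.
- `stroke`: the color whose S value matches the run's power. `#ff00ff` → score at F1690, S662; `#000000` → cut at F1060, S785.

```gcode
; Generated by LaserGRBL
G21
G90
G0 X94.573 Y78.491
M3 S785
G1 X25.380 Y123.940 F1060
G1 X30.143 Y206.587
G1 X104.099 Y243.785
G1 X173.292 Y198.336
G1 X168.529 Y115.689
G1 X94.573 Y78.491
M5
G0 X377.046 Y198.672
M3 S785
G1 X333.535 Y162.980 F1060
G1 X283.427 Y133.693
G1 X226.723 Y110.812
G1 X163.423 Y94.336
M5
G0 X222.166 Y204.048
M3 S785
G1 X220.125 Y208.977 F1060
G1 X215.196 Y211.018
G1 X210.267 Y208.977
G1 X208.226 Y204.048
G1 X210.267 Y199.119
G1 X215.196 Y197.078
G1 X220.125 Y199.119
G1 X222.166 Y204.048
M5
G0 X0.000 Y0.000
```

<svg xmlns="http://www.w3.org/2000/svg" width="414.029mm" height="257.461mm" viewBox="0 0 414.029 257.461">
  <polygon points="94.573,178.970 25.380,133.521 30.143,50.874 104.099,13.676 173.292,59.125 168.529,141.772" fill="none" stroke="#000000"/>
  <polyline points="377.046,58.789 333.535,94.481 283.427,123.768 226.723,146.649 163.423,163.125" fill="none" stroke="#000000"/>
  <polygon points="222.166,53.413 220.125,48.484 215.196,46.443 210.267,48.484 208.226,53.413 210.267,58.342 215.196,60.383 220.125,58.342" fill="none" stroke="#000000"/>
</svg>

y_svg = 257.461 − y_m. Every run uses S785, so all elements get stroke `#000000` (cut).

[1] closed run; points: 94.573,178.970 25.380,133.521 30.143,50.874 104.099,13.676 173.292,59.125 168.529,141.772

[2] open run; points: 377.046,58.789 333.535,94.481 283.427,123.768 226.723,146.649 163.423,163.125

[3] closed run; points: 222.166,53.413 220.125,48.484 215.196,46.443 210.267,48.484 208.226,53.413 210.267,58.342 215.196,60.383 220.125,58.342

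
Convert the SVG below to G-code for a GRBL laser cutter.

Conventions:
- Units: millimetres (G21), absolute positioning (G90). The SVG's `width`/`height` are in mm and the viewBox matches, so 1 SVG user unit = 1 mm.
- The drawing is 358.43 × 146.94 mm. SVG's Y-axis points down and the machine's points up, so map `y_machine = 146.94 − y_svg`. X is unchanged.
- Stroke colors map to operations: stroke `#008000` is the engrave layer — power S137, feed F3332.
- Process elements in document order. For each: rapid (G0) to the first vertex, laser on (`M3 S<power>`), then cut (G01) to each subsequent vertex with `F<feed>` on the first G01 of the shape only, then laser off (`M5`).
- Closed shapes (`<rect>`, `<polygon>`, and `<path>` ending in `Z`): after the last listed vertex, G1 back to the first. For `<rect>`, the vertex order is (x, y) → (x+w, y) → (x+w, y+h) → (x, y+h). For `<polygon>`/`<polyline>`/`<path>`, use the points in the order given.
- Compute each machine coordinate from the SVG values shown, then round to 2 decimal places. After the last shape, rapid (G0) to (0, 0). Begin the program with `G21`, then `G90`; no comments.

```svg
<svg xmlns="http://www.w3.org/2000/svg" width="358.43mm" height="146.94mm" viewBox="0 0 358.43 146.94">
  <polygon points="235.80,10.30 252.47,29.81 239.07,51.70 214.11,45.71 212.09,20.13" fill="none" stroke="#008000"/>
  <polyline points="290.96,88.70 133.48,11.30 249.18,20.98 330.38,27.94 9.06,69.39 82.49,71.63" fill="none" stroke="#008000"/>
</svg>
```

G21
G90
G0 X235.80 Y136.64
M3 S137
G01 X252.47 Y117.13 F3332
G01 X239.07 Y95.24
G01 X214.11 Y101.23
G01 X212.09 Y126.81
G01 X235.80 Y136.64
M5
G0 X290.96 Y58.24
M3 S137
G01 X133.48 Y135.64 F3332
G01 X249.18 Y125.96
G01 X330.38 Y119.00
G01 X9.06 Y77.55
G01 X82.49 Y75.31
M5
G0 X0.00 Y0.00

Since the viewBox matches the mm dimensions, user units are millimetres directly. The only transform is the Y-flip y_m = 146.94 − y_svg.

Shape 1 is a regular polygon drawn with `<polygon>`. Its stroke #008000 means engrave at S137, F3332. After flipping Y the toolpath is (235.80,136.64) → (252.47,117.13) → (239.07,95.24) → (214.11,101.23) → (212.09,126.81) → (235.80,136.64), returning to the start.

Shape 2 is a open polyline drawn with `<polyline>`. Its stroke #008000 means engrave at S137, F3332. After flipping Y the toolpath is (290.96,58.24) → (133.48,135.64) → (249.18,125.96) → (330.38,119.00) → (9.06,77.55) → (82.49,75.31).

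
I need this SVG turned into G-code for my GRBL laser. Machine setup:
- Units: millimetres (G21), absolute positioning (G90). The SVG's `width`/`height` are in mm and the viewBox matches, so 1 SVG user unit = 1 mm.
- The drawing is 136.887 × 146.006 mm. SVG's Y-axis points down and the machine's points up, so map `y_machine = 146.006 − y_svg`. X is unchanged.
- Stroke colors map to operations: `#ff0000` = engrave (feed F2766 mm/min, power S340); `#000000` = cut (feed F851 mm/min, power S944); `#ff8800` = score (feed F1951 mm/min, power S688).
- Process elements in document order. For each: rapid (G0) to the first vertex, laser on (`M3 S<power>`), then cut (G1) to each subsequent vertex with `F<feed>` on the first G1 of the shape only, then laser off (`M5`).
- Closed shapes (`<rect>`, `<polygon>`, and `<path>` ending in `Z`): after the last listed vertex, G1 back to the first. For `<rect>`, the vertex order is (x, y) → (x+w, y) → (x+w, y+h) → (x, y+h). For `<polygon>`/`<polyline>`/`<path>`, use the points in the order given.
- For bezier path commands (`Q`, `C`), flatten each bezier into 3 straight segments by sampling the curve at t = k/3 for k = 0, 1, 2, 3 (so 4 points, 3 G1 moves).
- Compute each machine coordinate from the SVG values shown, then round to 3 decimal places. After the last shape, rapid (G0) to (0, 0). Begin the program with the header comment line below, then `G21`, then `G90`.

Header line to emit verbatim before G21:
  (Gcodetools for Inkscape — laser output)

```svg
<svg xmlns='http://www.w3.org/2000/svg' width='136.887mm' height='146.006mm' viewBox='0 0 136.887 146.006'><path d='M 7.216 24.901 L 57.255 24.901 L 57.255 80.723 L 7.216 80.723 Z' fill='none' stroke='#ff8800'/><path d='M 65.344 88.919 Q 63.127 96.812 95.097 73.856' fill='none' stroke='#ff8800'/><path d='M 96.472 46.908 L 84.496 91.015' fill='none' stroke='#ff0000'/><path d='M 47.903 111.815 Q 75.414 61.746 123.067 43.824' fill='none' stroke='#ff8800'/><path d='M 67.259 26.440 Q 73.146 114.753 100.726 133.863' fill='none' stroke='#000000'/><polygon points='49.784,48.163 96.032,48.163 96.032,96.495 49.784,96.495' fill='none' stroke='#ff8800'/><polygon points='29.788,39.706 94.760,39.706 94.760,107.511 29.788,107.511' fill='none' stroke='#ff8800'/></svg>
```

Since the viewBox matches the mm dimensions, user units are millimetres directly. The only transform is the Y-flip y_m = 146.006 − y_svg.

Shape 1 is a rectangle drawn with `<path>`. Its stroke #ff8800 means score at S688, F1951. After flipping Y the toolpath is (7.216,121.105) → (57.255,121.105) → (57.255,65.283) → (7.216,65.283) → (7.216,121.105), returning to the start.

Shape 2 is a quadratic bezier drawn with `<path>`. Its stroke #ff8800 means score at S688, F1951. After flipping Y the toolpath is (65.344,57.087) → (67.665,55.253) → (77.582,60.274) → (95.097,72.150).

Shape 3 is a line segment drawn with `<path>`. Its stroke #ff0000 means engrave at S340, F2766. After flipping Y the toolpath is (96.472,99.098) → (84.496,54.991).

Shape 4 is a quadratic bezier drawn with `<path>`. Its stroke #ff8800 means score at S688, F1951. After flipping Y the toolpath is (47.903,34.191) → (68.482,63.998) → (93.536,86.662) → (123.067,102.182).

Shape 5 is a quadratic bezier drawn with `<path>`. Its stroke #000000 means cut at S944, F851. After flipping Y the toolpath is (67.259,119.566) → (73.594,68.380) → (84.750,32.572) → (100.726,12.143).

Shape 6 is a rectangle drawn with `<polygon>`. Its stroke #ff8800 means score at S688, F1951. After flipping Y the toolpath is (49.784,97.843) → (96.032,97.843) → (96.032,49.511) → (49.784,49.511) → (49.784,97.843), returning to the start.

Shape 7 is a rectangle drawn with `<polygon>`. Its stroke #ff8800 means score at S688, F1951. After flipping Y the toolpath is (29.788,106.300) → (94.760,106.300) → (94.760,38.495) → (29.788,38.495) → (29.788,106.300), returning to the start.

(Gcodetools for Inkscape — laser output)
G21
G90
G0 X7.216 Y121.105
M3 S688
G1 X57.255 Y121.105 F1951
G1 X57.255 Y65.283
G1 X7.216 Y65.283
G1 X7.216 Y121.105
M5
G0 X65.344 Y57.087
M3 S688
G1 X67.665 Y55.253 F1951
G1 X77.582 Y60.274
G1 X95.097 Y72.150
M5
G0 X96.472 Y99.098
M3 S340
G1 X84.496 Y54.991 F2766
M5
G0 X47.903 Y34.191
M3 S688
G1 X68.482 Y63.998 F1951
G1 X93.536 Y86.662
G1 X123.067 Y102.182
M5
G0 X67.259 Y119.566
M3 S944
G1 X73.594 Y68.380 F851
G1 X84.750 Y32.572
G1 X100.726 Y12.143
M5
G0 X49.784 Y97.843
M3 S688
G1 X96.032 Y97.843 F1951
G1 X96.032 Y49.511
G1 X49.784 Y49.511
G1 X49.784 Y97.843
M5
G0 X29.788 Y106.300
M3 S688
G1 X94.760 Y106.300 F1951
G1 X94.760 Y38.495
G1 X29.788 Y38.495
G1 X29.788 Y106.300
M5
G0 X0.000 Y0.000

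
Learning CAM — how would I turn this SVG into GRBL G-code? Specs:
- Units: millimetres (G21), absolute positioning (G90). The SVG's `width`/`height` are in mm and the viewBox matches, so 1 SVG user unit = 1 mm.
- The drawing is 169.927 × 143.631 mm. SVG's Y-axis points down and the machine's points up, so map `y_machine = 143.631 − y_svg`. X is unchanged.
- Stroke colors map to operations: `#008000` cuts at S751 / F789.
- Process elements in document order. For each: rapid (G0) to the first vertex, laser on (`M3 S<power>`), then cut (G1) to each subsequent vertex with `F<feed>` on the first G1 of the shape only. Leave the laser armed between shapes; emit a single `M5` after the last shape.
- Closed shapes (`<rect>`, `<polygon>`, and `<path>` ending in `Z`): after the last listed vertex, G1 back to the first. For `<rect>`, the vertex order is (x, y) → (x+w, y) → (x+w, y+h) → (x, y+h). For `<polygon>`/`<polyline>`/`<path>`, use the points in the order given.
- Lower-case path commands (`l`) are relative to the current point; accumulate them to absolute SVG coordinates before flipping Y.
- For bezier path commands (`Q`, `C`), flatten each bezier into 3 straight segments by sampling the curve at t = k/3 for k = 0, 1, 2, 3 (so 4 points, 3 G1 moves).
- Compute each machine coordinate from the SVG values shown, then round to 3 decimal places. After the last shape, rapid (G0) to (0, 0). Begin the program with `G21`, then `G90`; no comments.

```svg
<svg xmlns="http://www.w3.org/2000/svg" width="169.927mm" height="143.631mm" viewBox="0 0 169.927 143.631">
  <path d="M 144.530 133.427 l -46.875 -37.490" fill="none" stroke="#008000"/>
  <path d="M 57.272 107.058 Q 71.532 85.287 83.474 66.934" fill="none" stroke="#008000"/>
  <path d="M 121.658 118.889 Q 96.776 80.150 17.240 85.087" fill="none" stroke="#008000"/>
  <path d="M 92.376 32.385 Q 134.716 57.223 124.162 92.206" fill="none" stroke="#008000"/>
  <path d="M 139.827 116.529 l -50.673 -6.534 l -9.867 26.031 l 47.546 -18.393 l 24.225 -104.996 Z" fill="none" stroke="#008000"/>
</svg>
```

viewBox `0 0 169.927 143.631` with mm width/height → 1 unit = 1 mm. Flip: y_m = 143.631 − y_svg.

**Shape 1** — `<path>` line segment, stroke `#008000` → cut (S751, F789). Machine vertices: (144.530,10.204) → (97.655,47.694). Open path.

**Shape 2** — `<path>` quadratic bezier, stroke `#008000` → cut (S751, F789). Control points (SVG): P0=(57.272,107.058), P1=(71.532,85.287), P2=(83.474,66.934); sampled at t=k/3. Machine vertices: (57.272,36.573) → (66.521,50.707) → (75.255,64.082) → (83.474,76.697). Open path.

**Shape 3** — `<path>` quadratic bezier, stroke `#008000` → cut (S751, F789). Control points (SVG): P0=(121.658,118.889), P1=(96.776,80.150), P2=(17.240,85.087); sampled at t=k/3. Machine vertices: (121.658,24.742) → (98.997,45.715) → (64.191,56.982) → (17.240,58.544). Open path.

**Shape 4** — `<path>` quadratic bezier, stroke `#008000` → cut (S751, F789). Control points (SVG): P0=(92.376,32.385), P1=(134.716,57.223), P2=(124.162,92.206); sampled at t=k/3. Machine vertices: (92.376,111.246) → (114.726,93.560) → (125.321,73.620) → (124.162,51.425). Open path.

**Shape 5** — `<path>` closed polygon, stroke `#008000` → cut (S751, F789). Machine vertices: (139.827,27.102) → (89.154,33.636) → (79.287,7.605) → (126.833,25.998) → (151.058,130.994) → (139.827,27.102). Closed: final G1 returns to the first vertex.

G21
G90
G0 X144.530 Y10.204
M3 S751
G1 X97.655 Y47.694 F789
G0 X57.272 Y36.573
M3 S751
G1 X66.521 Y50.707 F789
G1 X75.255 Y64.082
G1 X83.474 Y76.697
G0 X121.658 Y24.742
M3 S751
G1 X98.997 Y45.715 F789
G1 X64.191 Y56.982
G1 X17.240 Y58.544
G0 X92.376 Y111.246
M3 S751
G1 X114.726 Y93.560 F789
G1 X125.321 Y73.620
G1 X124.162 Y51.425
G0 X139.827 Y27.102
M3 S751
G1 X89.154 Y33.636 F789
G1 X79.287 Y7.605
G1 X126.833 Y25.998
G1 X151.058 Y130.994
G1 X139.827 Y27.102
M5
G0 X0.000 Y0.000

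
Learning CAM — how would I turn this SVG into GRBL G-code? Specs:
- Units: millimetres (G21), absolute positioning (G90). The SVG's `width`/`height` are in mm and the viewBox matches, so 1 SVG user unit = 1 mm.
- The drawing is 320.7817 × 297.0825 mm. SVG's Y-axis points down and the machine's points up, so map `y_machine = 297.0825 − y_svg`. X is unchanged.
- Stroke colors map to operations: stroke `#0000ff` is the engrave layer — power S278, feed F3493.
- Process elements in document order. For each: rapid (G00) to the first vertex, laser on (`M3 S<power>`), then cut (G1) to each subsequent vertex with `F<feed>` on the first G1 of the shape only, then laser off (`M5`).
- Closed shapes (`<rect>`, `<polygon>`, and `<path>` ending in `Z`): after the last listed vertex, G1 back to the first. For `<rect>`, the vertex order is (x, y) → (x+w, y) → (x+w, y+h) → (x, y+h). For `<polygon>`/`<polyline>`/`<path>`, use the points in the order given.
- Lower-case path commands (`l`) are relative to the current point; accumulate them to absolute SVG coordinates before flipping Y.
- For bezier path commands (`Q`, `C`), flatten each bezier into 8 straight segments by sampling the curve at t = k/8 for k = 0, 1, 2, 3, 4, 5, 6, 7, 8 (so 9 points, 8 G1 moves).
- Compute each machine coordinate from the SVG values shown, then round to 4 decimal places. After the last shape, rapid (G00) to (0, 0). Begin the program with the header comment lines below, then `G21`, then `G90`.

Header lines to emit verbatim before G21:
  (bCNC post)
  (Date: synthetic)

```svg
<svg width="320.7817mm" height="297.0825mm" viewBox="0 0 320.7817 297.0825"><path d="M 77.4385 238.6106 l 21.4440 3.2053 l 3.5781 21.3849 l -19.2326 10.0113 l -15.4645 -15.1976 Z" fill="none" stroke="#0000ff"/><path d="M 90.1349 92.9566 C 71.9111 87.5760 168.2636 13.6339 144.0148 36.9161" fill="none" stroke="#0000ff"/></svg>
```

viewBox `0 0 320.7817 297.0825` with mm width/height → 1 unit = 1 mm. Flip: y_m = 297.0825 − y_svg.

**Shape 1** — `<path>` regular polygon, stroke `#0000ff` → engrave (S278, F3493). Machine vertices: (77.4385,58.4719) → (98.8825,55.2666) → (102.4606,33.8817) → (83.2280,23.8704) → (67.7635,39.0680) → (77.4385,58.4719). Closed: final G1 returns to the first vertex.

**Shape 2** — `<path>` cubic bezier, stroke `#0000ff` → engrave (S278, F3493). Control points (SVG): P0=(90.1349,92.9566), P1=(71.9111,87.5760), P2=(168.2636,13.6339), P3=(144.0148,36.9161); sampled at t=k/8. Machine vertices: (90.1349,204.1259) → (88.2124,209.0336) → (94.2755,218.4262) → (105.5681,230.3608) → (119.3342,242.8947) → (132.8180,254.0850) → (143.2633,261.9889) → (147.9142,264.6636) → (144.0148,260.1664). Open path.

(bCNC post)
(Date: synthetic)
G21
G90
G00 X77.4385 Y58.4719
M3 S278
G1 X98.8825 Y55.2666 F3493
G1 X102.4606 Y33.8817
G1 X83.2280 Y23.8704
G1 X67.7635 Y39.0680
G1 X77.4385 Y58.4719
M5
G00 X90.1349 Y204.1259
M3 S278
G1 X88.2124 Y209.0336 F3493
G1 X94.2755 Y218.4262
G1 X105.5681 Y230.3608
G1 X119.3342 Y242.8947
G1 X132.8180 Y254.0850
G1 X143.2633 Y261.9889
G1 X147.9142 Y264.6636
G1 X144.0148 Y260.1664
M5
G00 X0.0000 Y0.0000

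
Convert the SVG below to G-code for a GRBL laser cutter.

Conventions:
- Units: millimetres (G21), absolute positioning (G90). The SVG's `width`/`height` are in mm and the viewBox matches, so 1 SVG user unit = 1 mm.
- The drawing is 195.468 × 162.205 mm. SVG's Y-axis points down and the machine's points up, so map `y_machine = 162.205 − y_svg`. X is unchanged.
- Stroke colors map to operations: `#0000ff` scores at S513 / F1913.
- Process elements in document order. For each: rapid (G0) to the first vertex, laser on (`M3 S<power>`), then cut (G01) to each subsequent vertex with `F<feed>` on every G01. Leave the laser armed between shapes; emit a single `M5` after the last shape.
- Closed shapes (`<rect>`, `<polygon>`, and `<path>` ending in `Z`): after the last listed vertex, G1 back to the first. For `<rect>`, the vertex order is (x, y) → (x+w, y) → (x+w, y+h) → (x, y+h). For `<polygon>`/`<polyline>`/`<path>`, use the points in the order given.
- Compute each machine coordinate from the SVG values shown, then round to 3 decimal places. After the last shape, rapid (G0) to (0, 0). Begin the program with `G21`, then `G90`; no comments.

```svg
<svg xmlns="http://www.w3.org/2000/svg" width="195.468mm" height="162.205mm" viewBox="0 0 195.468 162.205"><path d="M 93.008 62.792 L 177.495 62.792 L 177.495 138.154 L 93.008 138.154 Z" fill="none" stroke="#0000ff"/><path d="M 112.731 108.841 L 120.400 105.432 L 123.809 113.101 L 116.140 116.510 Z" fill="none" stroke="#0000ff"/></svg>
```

viewBox `0 0 195.468 162.205` with mm width/height → 1 unit = 1 mm. Flip: y_m = 162.205 − y_svg.

**Shape 1** — `<path>` rectangle, stroke `#0000ff` → score (S513, F1913). Machine vertices: (93.008,99.413) → (177.495,99.413) → (177.495,24.051) → (93.008,24.051) → (93.008,99.413). Closed: final G1 returns to the first vertex.

**Shape 2** — `<path>` regular polygon, stroke `#0000ff` → score (S513, F1913). Machine vertices: (112.731,53.364) → (120.400,56.773) → (123.809,49.104) → (116.140,45.695) → (112.731,53.364). Closed: final G1 returns to the first vertex.

G21
G90
G0 X93.008 Y99.413
M3 S513
G01 X177.495 Y99.413 F1913
G01 X177.495 Y24.051 F1913
G01 X93.008 Y24.051 F1913
G01 X93.008 Y99.413 F1913
G0 X112.731 Y53.364
M3 S513
G01 X120.400 Y56.773 F1913
G01 X123.809 Y49.104 F1913
G01 X116.140 Y45.695 F1913
G01 X112.731 Y53.364 F1913
M5
G0 X0.000 Y0.000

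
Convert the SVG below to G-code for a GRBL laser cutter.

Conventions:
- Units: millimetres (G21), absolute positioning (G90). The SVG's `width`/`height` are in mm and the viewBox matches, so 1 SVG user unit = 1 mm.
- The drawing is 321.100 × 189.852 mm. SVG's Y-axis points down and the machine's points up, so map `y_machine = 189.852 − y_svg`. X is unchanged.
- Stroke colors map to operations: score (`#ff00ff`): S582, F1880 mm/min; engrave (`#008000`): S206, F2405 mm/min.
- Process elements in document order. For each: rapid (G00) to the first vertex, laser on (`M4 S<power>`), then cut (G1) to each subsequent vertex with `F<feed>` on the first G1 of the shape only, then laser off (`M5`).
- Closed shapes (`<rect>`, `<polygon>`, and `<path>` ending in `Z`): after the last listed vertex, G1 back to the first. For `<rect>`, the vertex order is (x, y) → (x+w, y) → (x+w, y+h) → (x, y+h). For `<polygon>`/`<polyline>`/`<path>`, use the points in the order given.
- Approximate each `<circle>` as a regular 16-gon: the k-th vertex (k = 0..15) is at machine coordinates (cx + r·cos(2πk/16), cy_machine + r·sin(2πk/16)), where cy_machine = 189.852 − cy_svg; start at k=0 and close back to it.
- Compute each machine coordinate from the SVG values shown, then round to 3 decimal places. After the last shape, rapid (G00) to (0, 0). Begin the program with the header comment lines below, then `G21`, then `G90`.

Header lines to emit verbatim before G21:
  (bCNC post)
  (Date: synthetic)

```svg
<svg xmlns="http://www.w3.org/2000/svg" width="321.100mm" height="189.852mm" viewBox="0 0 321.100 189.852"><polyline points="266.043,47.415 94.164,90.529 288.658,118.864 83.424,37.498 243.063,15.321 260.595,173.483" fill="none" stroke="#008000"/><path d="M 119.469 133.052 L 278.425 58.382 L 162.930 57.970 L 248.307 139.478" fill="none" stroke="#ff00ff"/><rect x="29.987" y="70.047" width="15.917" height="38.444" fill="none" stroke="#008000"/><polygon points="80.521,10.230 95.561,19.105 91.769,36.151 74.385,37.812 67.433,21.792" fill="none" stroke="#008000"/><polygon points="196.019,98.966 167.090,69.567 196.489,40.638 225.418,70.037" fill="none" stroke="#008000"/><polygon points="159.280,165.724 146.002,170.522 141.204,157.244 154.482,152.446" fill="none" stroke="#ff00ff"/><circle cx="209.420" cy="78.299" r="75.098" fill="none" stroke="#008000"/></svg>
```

(bCNC post)
(Date: synthetic)
G21
G90
G00 X266.043 Y142.437
M4 S206
G1 X94.164 Y99.323 F2405
G1 X288.658 Y70.988
G1 X83.424 Y152.354
G1 X243.063 Y174.531
G1 X260.595 Y16.369
M5
G00 X119.469 Y56.800
M4 S582
G1 X278.425 Y131.470 F1880
G1 X162.930 Y131.882
G1 X248.307 Y50.374
M5
G00 X29.987 Y119.805
M4 S206
G1 X45.904 Y119.805 F2405
G1 X45.904 Y81.361
G1 X29.987 Y81.361
G1 X29.987 Y119.805
M5
G00 X80.521 Y179.622
M4 S206
G1 X95.561 Y170.747 F2405
G1 X91.769 Y153.701
G1 X74.385 Y152.040
G1 X67.433 Y168.060
G1 X80.521 Y179.622
M5
G00 X196.019 Y90.886
M4 S206
G1 X167.090 Y120.285 F2405
G1 X196.489 Y149.214
G1 X225.418 Y119.815
G1 X196.019 Y90.886
M5
G00 X159.280 Y24.128
M4 S582
G1 X146.002 Y19.330 F1880
G1 X141.204 Y32.608
G1 X154.482 Y37.406
G1 X159.280 Y24.128
M5
G00 X284.518 Y111.553
M4 S206
G1 X278.802 Y140.292 F2405
G1 X262.522 Y164.655
G1 X238.159 Y180.935
G1 X209.420 Y186.651
G1 X180.681 Y180.935
G1 X156.318 Y164.655
G1 X140.038 Y140.292
G1 X134.322 Y111.553
G1 X140.038 Y82.814
G1 X156.318 Y58.451
G1 X180.681 Y42.171
G1 X209.420 Y36.455
G1 X238.159 Y42.171
G1 X262.522 Y58.451
G1 X278.802 Y82.814
G1 X284.518 Y111.553
M5
G00 X0.000 Y0.000

viewBox `0 0 321.100 189.852` with mm width/height → 1 unit = 1 mm. Flip: y_m = 189.852 − y_svg.

**Shape 1** — `<polyline>` open polyline, stroke `#008000` → engrave (S206, F2405). Machine vertices: (266.043,142.437) → (94.164,99.323) → (288.658,70.988) → (83.424,152.354) → (243.063,174.531) → (260.595,16.369). Open path.

**Shape 2** — `<path>` open polyline, stroke `#ff00ff` → score (S582, F1880). Machine vertices: (119.469,56.800) → (278.425,131.470) → (162.930,131.882) → (248.307,50.374). Open path.

**Shape 3** — `<rect>` rectangle, stroke `#008000` → engrave (S206, F2405). Machine vertices: (29.987,119.805) → (45.904,119.805) → (45.904,81.361) → (29.987,81.361) → (29.987,119.805). Closed: final G1 returns to the first vertex.

**Shape 4** — `<polygon>` regular polygon, stroke `#008000` → engrave (S206, F2405). Machine vertices: (80.521,179.622) → (95.561,170.747) → (91.769,153.701) → (74.385,152.040) → (67.433,168.060) → (80.521,179.622). Closed: final G1 returns to the first vertex.

**Shape 5** — `<polygon>` regular polygon, stroke `#008000` → engrave (S206, F2405). Machine vertices: (196.019,90.886) → (167.090,120.285) → (196.489,149.214) → (225.418,119.815) → (196.019,90.886). Closed: final G1 returns to the first vertex.

**Shape 6** — `<polygon>` regular polygon, stroke `#ff00ff` → score (S582, F1880). Machine vertices: (159.280,24.128) → (146.002,19.330) → (141.204,32.608) → (154.482,37.406) → (159.280,24.128). Closed: final G1 returns to the first vertex.

**Shape 7** — `<circle>` circle, stroke `#008000` → engrave (S206, F2405). Machine vertices: (284.518,111.553) → (278.802,140.292) → (262.522,164.655) → (238.159,180.935) → (209.420,186.651) → (180.681,180.935) → (156.318,164.655) → (140.038,140.292) → (134.322,111.553) → (140.038,82.814) → (156.318,58.451) → (180.681,42.171) → (209.420,36.455) → (238.159,42.171) → (262.522,58.451) → (278.802,82.814) → (284.518,111.553). Closed: final G1 returns to the first vertex.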